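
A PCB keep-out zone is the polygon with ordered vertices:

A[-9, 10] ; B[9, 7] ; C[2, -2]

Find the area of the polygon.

91.5

Apply the shoelace formula: 2A = Σ (x_i·y_{i+1} − x_{i+1}·y_i), indices taken mod 3.
Cross-terms: -153, -32, 2  ⇒  Σ = -183
Area = |Σ|/2 = 91.5.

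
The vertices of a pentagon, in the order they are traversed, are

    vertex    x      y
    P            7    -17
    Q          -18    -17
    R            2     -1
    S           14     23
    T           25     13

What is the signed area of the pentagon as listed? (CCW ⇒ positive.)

Σ = (-425) + (52) + (60) + (-393) + (-516) = -1222
Signed area = Σ/2 = -611 (negative ⇒ clockwise traversal).

-611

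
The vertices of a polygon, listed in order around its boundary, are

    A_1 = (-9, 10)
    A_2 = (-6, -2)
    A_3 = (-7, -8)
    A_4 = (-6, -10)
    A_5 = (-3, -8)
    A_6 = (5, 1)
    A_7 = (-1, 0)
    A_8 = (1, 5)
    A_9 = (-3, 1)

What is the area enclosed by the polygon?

90

Cross-terms: 78, 34, 22, 18, 37, 1, -5, 16, -21  ⇒  Σ = 180
Area = |Σ|/2 = 90.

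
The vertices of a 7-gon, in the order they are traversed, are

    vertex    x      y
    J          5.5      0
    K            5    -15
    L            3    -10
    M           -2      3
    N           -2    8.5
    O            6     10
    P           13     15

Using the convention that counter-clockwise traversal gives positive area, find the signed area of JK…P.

Apply the shoelace formula: 2A = Σ (x_i·y_{i+1} − x_{i+1}·y_i), indices taken mod 7.
Σ = (-82.5) + (-5) + (-11) + (-11) + (-71) + (-40) + (-82.5) = -303
Signed area = Σ/2 = -151.5 (negative ⇒ clockwise traversal).

-151.5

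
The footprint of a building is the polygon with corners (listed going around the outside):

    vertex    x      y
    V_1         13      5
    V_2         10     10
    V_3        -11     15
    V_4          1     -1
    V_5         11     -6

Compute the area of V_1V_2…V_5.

237

Apply Gauss's area formula: 2A = Σ (x_i·y_{i+1} − x_{i+1}·y_i), indices taken mod 5.
Σ = (80) + (260) + (-4) + (5) + (133) = 474
Area = |Σ|/2 = 237.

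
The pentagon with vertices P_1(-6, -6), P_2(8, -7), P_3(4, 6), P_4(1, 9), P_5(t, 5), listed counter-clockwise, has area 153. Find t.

-5

Write out the shoelace sum; only the two edges meeting at P_5 involve t:
2·Area = [(1·5 − t·9) + (t·(-6) − (-6)·5)] + 196
       = -15·t + 231 = 306
⇒ t = -5.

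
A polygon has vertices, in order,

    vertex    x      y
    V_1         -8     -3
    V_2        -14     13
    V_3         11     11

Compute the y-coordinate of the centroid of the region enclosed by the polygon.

7

Apply the shoelace formula. First the cross-terms c_i = x_i·y_{i+1} − x_{i+1}·y_i:
  -146, -297, 55  ⇒  2A = -388, A = -194.
Then Σ (y_i + y_{i+1})·c_i = -8148, so ȳ = -8148 / (6·(-194)) = 7.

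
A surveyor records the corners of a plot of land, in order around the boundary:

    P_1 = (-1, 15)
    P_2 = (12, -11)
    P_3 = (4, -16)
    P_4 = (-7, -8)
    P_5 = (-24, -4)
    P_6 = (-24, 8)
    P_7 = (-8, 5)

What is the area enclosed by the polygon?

542

Σ = (-169) + (-148) + (-144) + (-164) + (-288) + (-56) + (-115) = -1084
Area = |Σ|/2 = 542.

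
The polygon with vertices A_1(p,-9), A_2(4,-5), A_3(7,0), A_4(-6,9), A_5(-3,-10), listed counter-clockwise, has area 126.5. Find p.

1

Write out the shoelace sum; only the two edges meeting at A_1 involve p:
2·Area = [((-3)·(-9) − p·(-10)) + (p·(-5) − 4·(-9))] + 185
       = 5·p + 248 = 253
⇒ p = 1.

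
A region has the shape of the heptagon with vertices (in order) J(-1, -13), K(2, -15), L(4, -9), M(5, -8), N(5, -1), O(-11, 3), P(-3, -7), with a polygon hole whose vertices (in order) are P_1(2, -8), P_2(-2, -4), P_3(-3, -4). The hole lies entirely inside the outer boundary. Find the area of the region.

Outer boundary:
J→K: (-1)(-15) − (2)(-13) = 41
K→L: (2)(-9) − (4)(-15) = 42
L→M: (4)(-8) − (5)(-9) = 13
M→N: (5)(-1) − (5)(-8) = 35
N→O: (5)(3) − (-11)(-1) = 4
O→P: (-11)(-7) − (-3)(3) = 86
P→J: (-3)(-13) − (-1)(-7) = 32
Σ = 253
Area = |Σ|/2 = 126.5.
Hole:
Apply Gauss's area formula: 2A = Σ (x_i·y_{i+1} − x_{i+1}·y_i), indices taken mod 3.
Σ = (-24) + (-4) + (32) = 4
Area = |Σ|/2 = 2.
Net area = 126.5 − 2 = 124.5.

124.5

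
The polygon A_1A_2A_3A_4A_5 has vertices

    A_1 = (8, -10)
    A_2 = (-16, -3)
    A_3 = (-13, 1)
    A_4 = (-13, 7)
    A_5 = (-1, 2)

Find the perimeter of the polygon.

|A_1A_2| = √((-24)² + (7)²) = √625 = 25
|A_2A_3| = √((3)² + (4)²) = √25 = 5
|A_3A_4| = √((0)² + (6)²) = √36 = 6
|A_4A_5| = √((12)² + (-5)²) = √169 = 13
|A_5A_1| = √((9)² + (-12)²) = √225 = 15
Perimeter = 25 + 5 + 6 + 13 + 15 = 64.

64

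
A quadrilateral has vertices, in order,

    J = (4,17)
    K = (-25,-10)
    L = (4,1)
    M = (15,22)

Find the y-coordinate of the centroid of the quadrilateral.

5.6

Apply Gauss's area formula. First the cross-terms c_i = x_i·y_{i+1} − x_{i+1}·y_i:
  385, 15, 73, 167  ⇒  2A = 640, A = 320.
Then Σ (y_i + y_{i+1})·c_i = 10752, so ȳ = 10752 / (6·320) = 5.6.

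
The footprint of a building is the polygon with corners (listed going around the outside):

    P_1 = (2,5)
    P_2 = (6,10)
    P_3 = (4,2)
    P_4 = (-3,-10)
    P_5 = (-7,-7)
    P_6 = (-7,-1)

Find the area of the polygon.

98

Apply the shoelace (surveyor's) formula: 2A = Σ (x_i·y_{i+1} − x_{i+1}·y_i), indices taken mod 6.
Cross-terms: -10, -28, -34, -49, -42, -33  ⇒  Σ = -196
Area = |Σ|/2 = 98.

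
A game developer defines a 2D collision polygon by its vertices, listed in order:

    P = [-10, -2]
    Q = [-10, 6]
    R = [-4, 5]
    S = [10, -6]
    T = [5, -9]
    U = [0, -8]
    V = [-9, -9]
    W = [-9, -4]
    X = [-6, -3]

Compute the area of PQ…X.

Apply Gauss's area formula: 2A = Σ (x_i·y_{i+1} − x_{i+1}·y_i), indices taken mod 9.
Σ = (-80) + (-26) + (-26) + (-60) + (-40) + (-72) + (-45) + (3) + (-18) = -364
Area = |Σ|/2 = 182.

182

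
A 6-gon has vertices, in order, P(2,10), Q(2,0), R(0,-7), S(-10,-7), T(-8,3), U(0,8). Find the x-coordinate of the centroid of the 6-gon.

-262/81

Apply the shoelace formula. First the cross-terms c_i = x_i·y_{i+1} − x_{i+1}·y_i:
  -20, -14, -70, -86, -64, -16  ⇒  2A = -270, A = -135.
Then Σ (x_i + x_{i+1})·c_i = 2620, so x̄ = 2620 / (6·(-135)) = -262/81.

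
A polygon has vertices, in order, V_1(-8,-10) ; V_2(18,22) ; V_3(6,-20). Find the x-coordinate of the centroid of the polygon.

Apply the surveyor's formula. First the cross-terms c_i = x_i·y_{i+1} − x_{i+1}·y_i:
  4, -492, -220  ⇒  2A = -708, A = -354.
Then Σ (x_i + x_{i+1})·c_i = -11328, so x̄ = -11328 / (6·(-354)) = 16/3.

16/3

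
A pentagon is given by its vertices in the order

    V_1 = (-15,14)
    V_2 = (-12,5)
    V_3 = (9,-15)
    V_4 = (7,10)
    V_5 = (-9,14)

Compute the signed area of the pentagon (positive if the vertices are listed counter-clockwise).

347.5

Apply Gauss's area formula: 2A = Σ (x_i·y_{i+1} − x_{i+1}·y_i), indices taken mod 5.
V_1→V_2: (-15)(5) − (-12)(14) = 93
V_2→V_3: (-12)(-15) − (9)(5) = 135
V_3→V_4: (9)(10) − (7)(-15) = 195
V_4→V_5: (7)(14) − (-9)(10) = 188
V_5→V_1: (-9)(14) − (-15)(14) = 84
Σ = 695
Signed area = Σ/2 = 347.5 (positive ⇒ counter-clockwise traversal).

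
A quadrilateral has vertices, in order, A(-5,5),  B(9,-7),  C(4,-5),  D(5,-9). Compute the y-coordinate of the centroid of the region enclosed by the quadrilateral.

Apply Gauss's area formula. First the cross-terms c_i = x_i·y_{i+1} − x_{i+1}·y_i:
  -10, -17, -11, -20  ⇒  2A = -58, A = -29.
Then Σ (y_i + y_{i+1})·c_i = 458, so ȳ = 458 / (6·(-29)) = -229/87.

-229/87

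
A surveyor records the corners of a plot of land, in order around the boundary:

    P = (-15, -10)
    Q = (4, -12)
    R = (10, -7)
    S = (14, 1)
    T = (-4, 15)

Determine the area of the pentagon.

449.5

Σ = (220) + (92) + (108) + (214) + (265) = 899
Area = |Σ|/2 = 449.5.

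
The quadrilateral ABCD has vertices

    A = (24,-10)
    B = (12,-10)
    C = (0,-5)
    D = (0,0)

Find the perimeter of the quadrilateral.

56

|AB| = √((-12)² + (0)²) = √144 = 12
|BC| = √((-12)² + (5)²) = √169 = 13
|CD| = √((0)² + (5)²) = √25 = 5
|DA| = √((24)² + (-10)²) = √676 = 26
Perimeter = 12 + 13 + 5 + 26 = 56.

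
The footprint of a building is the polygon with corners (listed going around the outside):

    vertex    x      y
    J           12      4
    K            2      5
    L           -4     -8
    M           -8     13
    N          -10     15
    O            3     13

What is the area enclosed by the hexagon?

Apply the surveyor's formula: 2A = Σ (x_i·y_{i+1} − x_{i+1}·y_i), indices taken mod 6.
J→K: (12)(5) − (2)(4) = 52
K→L: (2)(-8) − (-4)(5) = 4
L→M: (-4)(13) − (-8)(-8) = -116
M→N: (-8)(15) − (-10)(13) = 10
N→O: (-10)(13) − (3)(15) = -175
O→J: (3)(4) − (12)(13) = -144
Σ = -369
Area = |Σ|/2 = 184.5.

184.5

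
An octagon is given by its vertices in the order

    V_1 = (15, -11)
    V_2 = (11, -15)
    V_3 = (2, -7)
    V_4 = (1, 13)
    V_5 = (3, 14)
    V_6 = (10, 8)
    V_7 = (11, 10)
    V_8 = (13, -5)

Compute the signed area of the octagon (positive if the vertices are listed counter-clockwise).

-250

Apply the surveyor's formula: 2A = Σ (x_i·y_{i+1} − x_{i+1}·y_i), indices taken mod 8.
V_1→V_2: (15)(-15) − (11)(-11) = -104
V_2→V_3: (11)(-7) − (2)(-15) = -47
V_3→V_4: (2)(13) − (1)(-7) = 33
V_4→V_5: (1)(14) − (3)(13) = -25
V_5→V_6: (3)(8) − (10)(14) = -116
V_6→V_7: (10)(10) − (11)(8) = 12
V_7→V_8: (11)(-5) − (13)(10) = -185
V_8→V_1: (13)(-11) − (15)(-5) = -68
Σ = -500
Signed area = Σ/2 = -250 (negative ⇒ clockwise traversal).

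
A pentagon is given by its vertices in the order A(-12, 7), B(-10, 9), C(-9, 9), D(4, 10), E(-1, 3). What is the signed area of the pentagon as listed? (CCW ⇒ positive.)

-61

Apply Gauss's area formula: 2A = Σ (x_i·y_{i+1} − x_{i+1}·y_i), indices taken mod 5.
Cross-terms: -38, -9, -126, 22, 29  ⇒  Σ = -122
Signed area = Σ/2 = -61 (negative ⇒ clockwise traversal).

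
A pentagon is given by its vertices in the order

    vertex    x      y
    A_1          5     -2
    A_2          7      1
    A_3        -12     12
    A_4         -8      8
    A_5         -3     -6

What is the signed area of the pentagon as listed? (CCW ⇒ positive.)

Apply Gauss's area formula: 2A = Σ (x_i·y_{i+1} − x_{i+1}·y_i), indices taken mod 5.
Cross-terms: 19, 96, 0, 72, 36  ⇒  Σ = 223
Signed area = Σ/2 = 111.5 (positive ⇒ counter-clockwise traversal).

111.5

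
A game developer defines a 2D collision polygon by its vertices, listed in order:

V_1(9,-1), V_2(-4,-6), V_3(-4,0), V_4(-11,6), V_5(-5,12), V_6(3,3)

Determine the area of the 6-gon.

144.5

Apply Gauss's area formula: 2A = Σ (x_i·y_{i+1} − x_{i+1}·y_i), indices taken mod 6.
V_1→V_2: (9)(-6) − (-4)(-1) = -58
V_2→V_3: (-4)(0) − (-4)(-6) = -24
V_3→V_4: (-4)(6) − (-11)(0) = -24
V_4→V_5: (-11)(12) − (-5)(6) = -102
V_5→V_6: (-5)(3) − (3)(12) = -51
V_6→V_1: (3)(-1) − (9)(3) = -30
Σ = -289
Area = |Σ|/2 = 144.5.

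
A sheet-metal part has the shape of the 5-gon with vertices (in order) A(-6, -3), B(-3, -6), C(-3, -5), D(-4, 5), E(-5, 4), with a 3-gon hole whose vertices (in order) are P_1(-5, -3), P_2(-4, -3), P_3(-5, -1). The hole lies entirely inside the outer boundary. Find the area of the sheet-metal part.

Outer boundary:
Apply the surveyor's formula: 2A = Σ (x_i·y_{i+1} − x_{i+1}·y_i), indices taken mod 5.
Σ = (27) + (-3) + (-35) + (9) + (39) = 37
Area = |Σ|/2 = 18.5.
Hole:
Apply the shoelace formula: 2A = Σ (x_i·y_{i+1} − x_{i+1}·y_i), indices taken mod 3.
Cross-terms: 3, -11, 10  ⇒  Σ = 2
Area = |Σ|/2 = 1.
Net area = 18.5 − 1 = 17.5.

17.5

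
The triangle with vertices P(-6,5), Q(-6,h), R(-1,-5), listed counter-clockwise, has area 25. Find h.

The doubled signed area Σ (x_i y_{i+1} − x_{i+1} y_i) is linear in h.
With h=0 it equals 25; the coefficient of h is -5 (from the two edges through Q).
So -5·h + 25 = 2·25 = 50 ⇒ h = -5.

-5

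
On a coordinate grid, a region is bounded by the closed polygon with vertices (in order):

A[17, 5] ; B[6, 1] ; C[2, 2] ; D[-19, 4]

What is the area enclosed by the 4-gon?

Apply the shoelace (surveyor's) formula: 2A = Σ (x_i·y_{i+1} − x_{i+1}·y_i), indices taken mod 4.
A→B: (17)(1) − (6)(5) = -13
B→C: (6)(2) − (2)(1) = 10
C→D: (2)(4) − (-19)(2) = 46
D→A: (-19)(5) − (17)(4) = -163
Σ = -120
Area = |Σ|/2 = 60.

60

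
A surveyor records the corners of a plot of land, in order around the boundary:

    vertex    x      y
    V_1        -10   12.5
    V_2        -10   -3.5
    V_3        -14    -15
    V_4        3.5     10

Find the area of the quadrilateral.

158.625

Σ = (160) + (101) + (-87.5) + (143.75) = 317.25
Area = |Σ|/2 = 158.625.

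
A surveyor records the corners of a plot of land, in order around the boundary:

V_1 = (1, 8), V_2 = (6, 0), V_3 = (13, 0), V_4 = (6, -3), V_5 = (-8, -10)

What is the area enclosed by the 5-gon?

Apply the shoelace (surveyor's) formula: 2A = Σ (x_i·y_{i+1} − x_{i+1}·y_i), indices taken mod 5.
V_1→V_2: (1)(0) − (6)(8) = -48
V_2→V_3: (6)(0) − (13)(0) = 0
V_3→V_4: (13)(-3) − (6)(0) = -39
V_4→V_5: (6)(-10) − (-8)(-3) = -84
V_5→V_1: (-8)(8) − (1)(-10) = -54
Σ = -225
Area = |Σ|/2 = 112.5.

112.5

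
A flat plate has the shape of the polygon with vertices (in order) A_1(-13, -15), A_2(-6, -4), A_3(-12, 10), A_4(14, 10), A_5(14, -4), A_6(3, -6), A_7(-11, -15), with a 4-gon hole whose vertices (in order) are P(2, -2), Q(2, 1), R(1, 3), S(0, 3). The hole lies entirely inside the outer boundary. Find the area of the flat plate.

403.5

Outer boundary:
Apply Gauss's area formula: 2A = Σ (x_i·y_{i+1} − x_{i+1}·y_i), indices taken mod 7.
A_1→A_2: (-13)(-4) − (-6)(-15) = -38
A_2→A_3: (-6)(10) − (-12)(-4) = -108
A_3→A_4: (-12)(10) − (14)(10) = -260
A_4→A_5: (14)(-4) − (14)(10) = -196
A_5→A_6: (14)(-6) − (3)(-4) = -72
A_6→A_7: (3)(-15) − (-11)(-6) = -111
A_7→A_1: (-11)(-15) − (-13)(-15) = -30
Σ = -815
Area = |Σ|/2 = 407.5.
Hole:
P→Q: (2)(1) − (2)(-2) = 6
Q→R: (2)(3) − (1)(1) = 5
R→S: (1)(3) − (0)(3) = 3
S→P: (0)(-2) − (2)(3) = -6
Σ = 8
Area = |Σ|/2 = 4.
Net area = 407.5 − 4 = 403.5.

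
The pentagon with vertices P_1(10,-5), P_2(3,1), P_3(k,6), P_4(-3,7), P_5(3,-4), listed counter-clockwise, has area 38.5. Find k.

The doubled signed area Σ (x_i y_{i+1} − x_{i+1} y_i) is linear in k.
With k=0 it equals 77; the coefficient of k is 6 (from the two edges through P_3).
So 6·k + 77 = 2·38.5 = 77 ⇒ k = 0.

0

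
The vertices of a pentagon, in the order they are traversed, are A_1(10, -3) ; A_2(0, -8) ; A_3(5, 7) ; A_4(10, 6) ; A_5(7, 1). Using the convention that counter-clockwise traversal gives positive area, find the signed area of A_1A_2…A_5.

Apply the surveyor's formula: 2A = Σ (x_i·y_{i+1} − x_{i+1}·y_i), indices taken mod 5.
A_1→A_2: (10)(-8) − (0)(-3) = -80
A_2→A_3: (0)(7) − (5)(-8) = 40
A_3→A_4: (5)(6) − (10)(7) = -40
A_4→A_5: (10)(1) − (7)(6) = -32
A_5→A_1: (7)(-3) − (10)(1) = -31
Σ = -143
Signed area = Σ/2 = -71.5 (negative ⇒ clockwise traversal).

-71.5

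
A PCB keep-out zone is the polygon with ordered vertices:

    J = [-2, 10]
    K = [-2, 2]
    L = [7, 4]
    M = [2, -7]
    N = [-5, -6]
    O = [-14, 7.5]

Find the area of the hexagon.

178.25

Apply the shoelace formula: 2A = Σ (x_i·y_{i+1} − x_{i+1}·y_i), indices taken mod 6.
Σ = (16) + (-22) + (-57) + (-47) + (-121.5) + (-125) = -356.5
Area = |Σ|/2 = 178.25.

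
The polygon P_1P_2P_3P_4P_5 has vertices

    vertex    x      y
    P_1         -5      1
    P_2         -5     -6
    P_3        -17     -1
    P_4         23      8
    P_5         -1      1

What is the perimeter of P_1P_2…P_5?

90

|P_1P_2| = √((0)² + (-7)²) = √49 = 7
|P_2P_3| = √((-12)² + (5)²) = √169 = 13
|P_3P_4| = √((40)² + (9)²) = √1681 = 41
|P_4P_5| = √((-24)² + (-7)²) = √625 = 25
|P_5P_1| = √((-4)² + (0)²) = √16 = 4
Perimeter = 7 + 13 + 41 + 25 + 4 = 90.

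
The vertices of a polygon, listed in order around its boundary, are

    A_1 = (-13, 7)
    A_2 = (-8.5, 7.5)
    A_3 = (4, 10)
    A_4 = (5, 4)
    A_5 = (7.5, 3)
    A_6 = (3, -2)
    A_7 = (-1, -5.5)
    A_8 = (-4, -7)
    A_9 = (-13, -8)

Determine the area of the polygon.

256.75

Apply Gauss's area formula: 2A = Σ (x_i·y_{i+1} − x_{i+1}·y_i), indices taken mod 9.
Σ = (-38) + (-115) + (-34) + (-15) + (-24) + (-18.5) + (-15) + (-59) + (-195) = -513.5
Area = |Σ|/2 = 256.75.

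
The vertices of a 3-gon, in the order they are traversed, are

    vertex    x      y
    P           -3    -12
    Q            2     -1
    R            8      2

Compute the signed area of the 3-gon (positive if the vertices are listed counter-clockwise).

Σ = (27) + (12) + (-90) = -51
Signed area = Σ/2 = -25.5 (negative ⇒ clockwise traversal).

-25.5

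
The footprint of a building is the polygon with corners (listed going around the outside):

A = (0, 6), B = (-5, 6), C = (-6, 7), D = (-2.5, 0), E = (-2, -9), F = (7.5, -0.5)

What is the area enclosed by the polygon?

Apply Gauss's area formula: 2A = Σ (x_i·y_{i+1} − x_{i+1}·y_i), indices taken mod 6.
Σ = (30) + (1) + (17.5) + (22.5) + (68.5) + (45) = 184.5
Area = |Σ|/2 = 92.25.

92.25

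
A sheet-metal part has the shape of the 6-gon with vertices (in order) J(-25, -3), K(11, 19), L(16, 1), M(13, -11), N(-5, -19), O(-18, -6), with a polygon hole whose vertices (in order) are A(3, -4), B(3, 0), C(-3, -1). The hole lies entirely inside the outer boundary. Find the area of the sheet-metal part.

805

Outer boundary:
Apply the shoelace (surveyor's) formula: 2A = Σ (x_i·y_{i+1} − x_{i+1}·y_i), indices taken mod 6.
Σ = (-442) + (-293) + (-189) + (-302) + (-312) + (-96) = -1634
Area = |Σ|/2 = 817.
Hole:
Apply Gauss's area formula: 2A = Σ (x_i·y_{i+1} − x_{i+1}·y_i), indices taken mod 3.
Σ = (12) + (-3) + (15) = 24
Area = |Σ|/2 = 12.
Net area = 817 − 12 = 805.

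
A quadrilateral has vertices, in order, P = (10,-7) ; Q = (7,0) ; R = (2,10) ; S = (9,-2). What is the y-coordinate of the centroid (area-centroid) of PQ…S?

Apply Gauss's area formula. First the cross-terms c_i = x_i·y_{i+1} − x_{i+1}·y_i:
  49, 70, -94, -43  ⇒  2A = -18, A = -9.
Then Σ (y_i + y_{i+1})·c_i = -8, so ȳ = -8 / (6·(-9)) = 4/27.

4/27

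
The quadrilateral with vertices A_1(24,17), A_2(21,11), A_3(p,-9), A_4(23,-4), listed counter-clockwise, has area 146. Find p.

8

Write out the shoelace sum; only the two edges meeting at A_3 involve p:
2·Area = [(21·(-9) − p·11) + (p·(-4) − 23·(-9))] + 394
       = -15·p + 412 = 292
⇒ p = 8.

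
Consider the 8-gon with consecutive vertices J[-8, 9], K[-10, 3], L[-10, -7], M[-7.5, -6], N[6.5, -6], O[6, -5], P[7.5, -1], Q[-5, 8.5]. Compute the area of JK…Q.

Apply Gauss's area formula: 2A = Σ (x_i·y_{i+1} − x_{i+1}·y_i), indices taken mod 8.
Cross-terms: 66, 100, 7.5, 84, 3.5, 31.5, 58.75, 23  ⇒  Σ = 374.25
Area = |Σ|/2 = 187.125.

187.125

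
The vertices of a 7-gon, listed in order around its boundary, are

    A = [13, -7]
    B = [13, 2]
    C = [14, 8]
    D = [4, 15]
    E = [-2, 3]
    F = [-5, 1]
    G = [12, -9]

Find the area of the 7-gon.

246

Apply Gauss's area formula: 2A = Σ (x_i·y_{i+1} − x_{i+1}·y_i), indices taken mod 7.
Σ = (117) + (76) + (178) + (42) + (13) + (33) + (33) = 492
Area = |Σ|/2 = 246.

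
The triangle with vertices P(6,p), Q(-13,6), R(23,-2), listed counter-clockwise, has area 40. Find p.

The doubled signed area Σ (x_i y_{i+1} − x_{i+1} y_i) is linear in p.
With p=0 it equals -64; the coefficient of p is 36 (from the two edges through P).
So 36·p + -64 = 2·40 = 80 ⇒ p = 4.

4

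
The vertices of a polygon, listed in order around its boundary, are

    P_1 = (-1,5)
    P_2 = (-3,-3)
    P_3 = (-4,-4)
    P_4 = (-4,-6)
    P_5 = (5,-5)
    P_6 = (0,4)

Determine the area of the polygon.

50

Apply the surveyor's formula: 2A = Σ (x_i·y_{i+1} − x_{i+1}·y_i), indices taken mod 6.
Σ = (18) + (0) + (8) + (50) + (20) + (4) = 100
Area = |Σ|/2 = 50.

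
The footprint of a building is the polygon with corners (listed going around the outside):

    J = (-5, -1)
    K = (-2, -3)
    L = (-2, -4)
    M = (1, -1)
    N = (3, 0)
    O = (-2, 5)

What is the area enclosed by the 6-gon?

Apply the shoelace (surveyor's) formula: 2A = Σ (x_i·y_{i+1} − x_{i+1}·y_i), indices taken mod 6.
Σ = (13) + (2) + (6) + (3) + (15) + (27) = 66
Area = |Σ|/2 = 33.

33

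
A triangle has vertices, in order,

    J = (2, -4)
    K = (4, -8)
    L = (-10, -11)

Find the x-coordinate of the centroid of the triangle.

Apply the shoelace formula. First the cross-terms c_i = x_i·y_{i+1} − x_{i+1}·y_i:
  0, -124, 62  ⇒  2A = -62, A = -31.
Then Σ (x_i + x_{i+1})·c_i = 248, so x̄ = 248 / (6·(-31)) = -4/3.

-4/3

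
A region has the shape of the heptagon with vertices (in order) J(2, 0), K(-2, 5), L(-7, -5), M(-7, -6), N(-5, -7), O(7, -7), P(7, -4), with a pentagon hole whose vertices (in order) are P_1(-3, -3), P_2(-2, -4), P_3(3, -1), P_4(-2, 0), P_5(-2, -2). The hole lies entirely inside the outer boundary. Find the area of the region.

Outer boundary:
Apply the surveyor's formula: 2A = Σ (x_i·y_{i+1} − x_{i+1}·y_i), indices taken mod 7.
Σ = (10) + (45) + (7) + (19) + (84) + (21) + (8) = 194
Area = |Σ|/2 = 97.
Hole:
Apply the surveyor's formula: 2A = Σ (x_i·y_{i+1} − x_{i+1}·y_i), indices taken mod 5.
Σ = (6) + (14) + (-2) + (4) + (0) = 22
Area = |Σ|/2 = 11.
Net area = 97 − 11 = 86.

86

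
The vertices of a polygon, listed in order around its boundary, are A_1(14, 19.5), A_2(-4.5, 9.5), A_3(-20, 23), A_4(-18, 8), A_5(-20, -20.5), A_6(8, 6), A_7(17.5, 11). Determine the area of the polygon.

652.25

Apply Gauss's area formula: 2A = Σ (x_i·y_{i+1} − x_{i+1}·y_i), indices taken mod 7.
A_1→A_2: (14)(9.5) − (-4.5)(19.5) = 220.75
A_2→A_3: (-4.5)(23) − (-20)(9.5) = 86.5
A_3→A_4: (-20)(8) − (-18)(23) = 254
A_4→A_5: (-18)(-20.5) − (-20)(8) = 529
A_5→A_6: (-20)(6) − (8)(-20.5) = 44
A_6→A_7: (8)(11) − (17.5)(6) = -17
A_7→A_1: (17.5)(19.5) − (14)(11) = 187.25
Σ = 1304.5
Area = |Σ|/2 = 652.25.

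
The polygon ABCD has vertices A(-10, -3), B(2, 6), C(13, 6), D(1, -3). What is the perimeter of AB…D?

52

|AB| = √((12)² + (9)²) = √225 = 15
|BC| = √((11)² + (0)²) = √121 = 11
|CD| = √((-12)² + (-9)²) = √225 = 15
|DA| = √((-11)² + (0)²) = √121 = 11
Perimeter = 15 + 11 + 15 + 11 = 52.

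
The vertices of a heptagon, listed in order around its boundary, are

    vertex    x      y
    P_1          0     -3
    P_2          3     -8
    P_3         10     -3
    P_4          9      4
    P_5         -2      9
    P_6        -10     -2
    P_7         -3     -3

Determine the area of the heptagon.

181.5

Apply the shoelace formula: 2A = Σ (x_i·y_{i+1} − x_{i+1}·y_i), indices taken mod 7.
Cross-terms: 9, 71, 67, 89, 94, 24, 9  ⇒  Σ = 363
Area = |Σ|/2 = 181.5.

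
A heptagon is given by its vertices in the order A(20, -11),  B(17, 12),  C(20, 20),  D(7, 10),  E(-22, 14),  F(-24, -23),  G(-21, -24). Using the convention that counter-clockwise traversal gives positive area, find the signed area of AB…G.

Apply Gauss's area formula: 2A = Σ (x_i·y_{i+1} − x_{i+1}·y_i), indices taken mod 7.
A→B: (20)(12) − (17)(-11) = 427
B→C: (17)(20) − (20)(12) = 100
C→D: (20)(10) − (7)(20) = 60
D→E: (7)(14) − (-22)(10) = 318
E→F: (-22)(-23) − (-24)(14) = 842
F→G: (-24)(-24) − (-21)(-23) = 93
G→A: (-21)(-11) − (20)(-24) = 711
Σ = 2551
Signed area = Σ/2 = 1275.5 (positive ⇒ counter-clockwise traversal).

1275.5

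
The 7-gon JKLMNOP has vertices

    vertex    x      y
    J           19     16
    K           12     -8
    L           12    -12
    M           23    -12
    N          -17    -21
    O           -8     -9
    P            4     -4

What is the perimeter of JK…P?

134

|JK| = √((-7)² + (-24)²) = √625 = 25
|KL| = √((0)² + (-4)²) = √16 = 4
|LM| = √((11)² + (0)²) = √121 = 11
|MN| = √((-40)² + (-9)²) = √1681 = 41
|NO| = √((9)² + (12)²) = √225 = 15
|OP| = √((12)² + (5)²) = √169 = 13
|PJ| = √((15)² + (20)²) = √625 = 25
Perimeter = 25 + 4 + 11 + 41 + 15 + 13 + 25 = 134.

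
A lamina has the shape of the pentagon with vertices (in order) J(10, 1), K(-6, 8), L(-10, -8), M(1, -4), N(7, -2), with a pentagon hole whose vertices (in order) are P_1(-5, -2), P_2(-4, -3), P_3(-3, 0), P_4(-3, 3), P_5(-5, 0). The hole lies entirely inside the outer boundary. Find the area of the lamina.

Outer boundary:
Apply the shoelace (surveyor's) formula: 2A = Σ (x_i·y_{i+1} − x_{i+1}·y_i), indices taken mod 5.
Σ = (86) + (128) + (48) + (26) + (27) = 315
Area = |Σ|/2 = 157.5.
Hole:
Σ = (7) + (-9) + (-9) + (15) + (10) = 14
Area = |Σ|/2 = 7.
Net area = 157.5 − 7 = 150.5.

150.5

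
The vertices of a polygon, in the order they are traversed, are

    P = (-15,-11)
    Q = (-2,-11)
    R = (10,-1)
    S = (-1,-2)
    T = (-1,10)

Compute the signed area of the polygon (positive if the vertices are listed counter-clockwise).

191.5

P→Q: (-15)(-11) − (-2)(-11) = 143
Q→R: (-2)(-1) − (10)(-11) = 112
R→S: (10)(-2) − (-1)(-1) = -21
S→T: (-1)(10) − (-1)(-2) = -12
T→P: (-1)(-11) − (-15)(10) = 161
Σ = 383
Signed area = Σ/2 = 191.5 (positive ⇒ counter-clockwise traversal).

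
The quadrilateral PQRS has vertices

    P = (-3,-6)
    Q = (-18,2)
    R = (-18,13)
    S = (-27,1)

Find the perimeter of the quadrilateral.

|PQ| = √((-15)² + (8)²) = √289 = 17
|QR| = √((0)² + (11)²) = √121 = 11
|RS| = √((-9)² + (-12)²) = √225 = 15
|SP| = √((24)² + (-7)²) = √625 = 25
Perimeter = 17 + 11 + 15 + 25 = 68.

68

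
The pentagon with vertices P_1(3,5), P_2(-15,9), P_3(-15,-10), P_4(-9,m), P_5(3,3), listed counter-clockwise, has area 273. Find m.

-15

The doubled signed area Σ (x_i y_{i+1} − x_{i+1} y_i) is linear in m.
With m=0 it equals 276; the coefficient of m is -18 (from the two edges through P_4).
So -18·m + 276 = 2·273 = 546 ⇒ m = -15.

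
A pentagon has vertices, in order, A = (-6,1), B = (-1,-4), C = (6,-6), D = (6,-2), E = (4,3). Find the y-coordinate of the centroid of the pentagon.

-151/127

Apply the shoelace (surveyor's) formula. First the cross-terms c_i = x_i·y_{i+1} − x_{i+1}·y_i:
  25, 30, 24, 26, 22  ⇒  2A = 127, A = 63.5.
Then Σ (y_i + y_{i+1})·c_i = -453, so ȳ = -453 / (6·63.5) = -151/127.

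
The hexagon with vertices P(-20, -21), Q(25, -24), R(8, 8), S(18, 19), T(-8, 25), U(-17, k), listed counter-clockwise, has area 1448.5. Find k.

9

Write out the shoelace sum; only the two edges meeting at U involve k:
2·Area = [((-8)·k − (-17)·25) + ((-17)·(-21) − (-20)·k)] + 2007
       = 12·k + 2789 = 2897
⇒ k = 9.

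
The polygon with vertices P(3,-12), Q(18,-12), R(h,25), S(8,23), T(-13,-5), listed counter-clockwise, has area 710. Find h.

16

The doubled signed area Σ (x_i y_{i+1} − x_{i+1} y_i) is linear in h.
With h=0 it equals 860; the coefficient of h is 35 (from the two edges through R).
So 35·h + 860 = 2·710 = 1420 ⇒ h = 16.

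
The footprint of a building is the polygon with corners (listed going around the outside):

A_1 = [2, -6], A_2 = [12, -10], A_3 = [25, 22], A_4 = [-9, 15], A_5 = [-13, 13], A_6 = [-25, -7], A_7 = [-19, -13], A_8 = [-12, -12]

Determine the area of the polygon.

996.5

Cross-terms: 52, 514, 573, 78, 416, 192, 72, 96  ⇒  Σ = 1993
Area = |Σ|/2 = 996.5.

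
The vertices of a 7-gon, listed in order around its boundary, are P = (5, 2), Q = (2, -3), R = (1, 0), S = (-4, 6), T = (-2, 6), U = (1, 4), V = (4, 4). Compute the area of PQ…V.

30

Cross-terms: -19, 3, 6, -12, -14, -12, -12  ⇒  Σ = -60
Area = |Σ|/2 = 30.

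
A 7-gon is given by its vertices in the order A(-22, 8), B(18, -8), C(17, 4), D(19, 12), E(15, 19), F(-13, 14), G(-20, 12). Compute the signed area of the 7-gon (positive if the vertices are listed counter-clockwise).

Σ = (32) + (208) + (128) + (181) + (457) + (124) + (104) = 1234
Signed area = Σ/2 = 617 (positive ⇒ counter-clockwise traversal).

617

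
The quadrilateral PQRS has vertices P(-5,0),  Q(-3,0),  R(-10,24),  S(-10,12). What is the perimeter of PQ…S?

52

|PQ| = √((2)² + (0)²) = √4 = 2
|QR| = √((-7)² + (24)²) = √625 = 25
|RS| = √((0)² + (-12)²) = √144 = 12
|SP| = √((5)² + (-12)²) = √169 = 13
Perimeter = 2 + 25 + 12 + 13 = 52.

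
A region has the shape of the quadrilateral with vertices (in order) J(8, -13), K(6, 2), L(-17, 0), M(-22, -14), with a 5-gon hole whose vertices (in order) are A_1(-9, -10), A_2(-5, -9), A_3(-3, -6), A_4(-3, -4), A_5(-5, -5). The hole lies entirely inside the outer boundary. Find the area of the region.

368

Outer boundary:
Σ = (94) + (34) + (238) + (398) = 764
Area = |Σ|/2 = 382.
Hole:
Apply the surveyor's formula: 2A = Σ (x_i·y_{i+1} − x_{i+1}·y_i), indices taken mod 5.
A_1→A_2: (-9)(-9) − (-5)(-10) = 31
A_2→A_3: (-5)(-6) − (-3)(-9) = 3
A_3→A_4: (-3)(-4) − (-3)(-6) = -6
A_4→A_5: (-3)(-5) − (-5)(-4) = -5
A_5→A_1: (-5)(-10) − (-9)(-5) = 5
Σ = 28
Area = |Σ|/2 = 14.
Net area = 382 − 14 = 368.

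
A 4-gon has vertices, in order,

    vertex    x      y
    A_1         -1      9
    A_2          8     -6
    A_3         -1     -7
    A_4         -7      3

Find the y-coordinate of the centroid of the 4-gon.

Apply the surveyor's formula. First the cross-terms c_i = x_i·y_{i+1} − x_{i+1}·y_i:
  -66, -62, -52, -60  ⇒  2A = -240, A = -120.
Then Σ (y_i + y_{i+1})·c_i = 96, so ȳ = 96 / (6·(-120)) = -2/15.

-2/15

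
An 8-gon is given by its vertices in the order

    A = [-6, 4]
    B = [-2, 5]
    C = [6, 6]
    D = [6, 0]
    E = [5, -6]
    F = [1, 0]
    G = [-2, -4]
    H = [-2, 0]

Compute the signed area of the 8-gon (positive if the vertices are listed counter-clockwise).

-75

Apply the shoelace (surveyor's) formula: 2A = Σ (x_i·y_{i+1} − x_{i+1}·y_i), indices taken mod 8.
A→B: (-6)(5) − (-2)(4) = -22
B→C: (-2)(6) − (6)(5) = -42
C→D: (6)(0) − (6)(6) = -36
D→E: (6)(-6) − (5)(0) = -36
E→F: (5)(0) − (1)(-6) = 6
F→G: (1)(-4) − (-2)(0) = -4
G→H: (-2)(0) − (-2)(-4) = -8
H→A: (-2)(4) − (-6)(0) = -8
Σ = -150
Signed area = Σ/2 = -75 (negative ⇒ clockwise traversal).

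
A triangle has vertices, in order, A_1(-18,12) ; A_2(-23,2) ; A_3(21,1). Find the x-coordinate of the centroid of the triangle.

Apply Gauss's area formula. First the cross-terms c_i = x_i·y_{i+1} − x_{i+1}·y_i:
  240, -65, 270  ⇒  2A = 445, A = 222.5.
Then Σ (x_i + x_{i+1})·c_i = -8900, so x̄ = -8900 / (6·222.5) = -20/3.

-20/3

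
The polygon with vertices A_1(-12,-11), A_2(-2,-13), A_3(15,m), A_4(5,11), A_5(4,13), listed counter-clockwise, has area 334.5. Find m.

-6

The doubled signed area Σ (x_i y_{i+1} − x_{i+1} y_i) is linear in m.
With m=0 it equals 627; the coefficient of m is -7 (from the two edges through A_3).
So -7·m + 627 = 2·334.5 = 669 ⇒ m = -6.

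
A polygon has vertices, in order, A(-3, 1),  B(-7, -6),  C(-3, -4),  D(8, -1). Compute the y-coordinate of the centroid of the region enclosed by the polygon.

-16/9

Apply the surveyor's formula. First the cross-terms c_i = x_i·y_{i+1} − x_{i+1}·y_i:
  25, 10, 35, 5  ⇒  2A = 75, A = 37.5.
Then Σ (y_i + y_{i+1})·c_i = -400, so ȳ = -400 / (6·37.5) = -16/9.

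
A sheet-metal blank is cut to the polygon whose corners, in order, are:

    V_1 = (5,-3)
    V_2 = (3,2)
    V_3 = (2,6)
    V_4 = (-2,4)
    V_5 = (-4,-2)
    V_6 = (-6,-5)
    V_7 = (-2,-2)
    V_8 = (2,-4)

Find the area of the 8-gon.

54.5

V_1→V_2: (5)(2) − (3)(-3) = 19
V_2→V_3: (3)(6) − (2)(2) = 14
V_3→V_4: (2)(4) − (-2)(6) = 20
V_4→V_5: (-2)(-2) − (-4)(4) = 20
V_5→V_6: (-4)(-5) − (-6)(-2) = 8
V_6→V_7: (-6)(-2) − (-2)(-5) = 2
V_7→V_8: (-2)(-4) − (2)(-2) = 12
V_8→V_1: (2)(-3) − (5)(-4) = 14
Σ = 109
Area = |Σ|/2 = 54.5.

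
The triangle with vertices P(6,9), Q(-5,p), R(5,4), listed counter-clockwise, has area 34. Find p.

22

The doubled signed area Σ (x_i y_{i+1} − x_{i+1} y_i) is linear in p.
With p=0 it equals 46; the coefficient of p is 1 (from the two edges through Q).
So 1·p + 46 = 2·34 = 68 ⇒ p = 22.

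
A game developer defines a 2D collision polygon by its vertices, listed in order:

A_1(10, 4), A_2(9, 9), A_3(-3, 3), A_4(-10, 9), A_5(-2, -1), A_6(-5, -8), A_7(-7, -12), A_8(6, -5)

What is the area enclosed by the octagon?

167.5

Apply the surveyor's formula: 2A = Σ (x_i·y_{i+1} − x_{i+1}·y_i), indices taken mod 8.
Σ = (54) + (54) + (3) + (28) + (11) + (4) + (107) + (74) = 335
Area = |Σ|/2 = 167.5.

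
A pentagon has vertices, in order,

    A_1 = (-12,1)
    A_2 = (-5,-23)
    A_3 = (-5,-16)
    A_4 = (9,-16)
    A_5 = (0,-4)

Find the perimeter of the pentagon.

|A_1A_2| = √((7)² + (-24)²) = √625 = 25
|A_2A_3| = √((0)² + (7)²) = √49 = 7
|A_3A_4| = √((14)² + (0)²) = √196 = 14
|A_4A_5| = √((-9)² + (12)²) = √225 = 15
|A_5A_1| = √((-12)² + (5)²) = √169 = 13
Perimeter = 25 + 7 + 14 + 15 + 13 = 74.

74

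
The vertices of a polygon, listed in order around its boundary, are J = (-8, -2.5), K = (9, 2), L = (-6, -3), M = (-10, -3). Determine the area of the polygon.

Σ = (6.5) + (-15) + (-12) + (1) = -19.5
Area = |Σ|/2 = 9.75.

9.75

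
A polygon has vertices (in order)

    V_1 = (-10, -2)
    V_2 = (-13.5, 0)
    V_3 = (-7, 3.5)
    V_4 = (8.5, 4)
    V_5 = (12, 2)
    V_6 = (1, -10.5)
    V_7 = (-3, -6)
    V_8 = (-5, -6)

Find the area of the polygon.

195.25

Apply the shoelace formula: 2A = Σ (x_i·y_{i+1} − x_{i+1}·y_i), indices taken mod 8.
Cross-terms: -27, -47.25, -57.75, -31, -128, -37.5, -12, -50  ⇒  Σ = -390.5
Area = |Σ|/2 = 195.25.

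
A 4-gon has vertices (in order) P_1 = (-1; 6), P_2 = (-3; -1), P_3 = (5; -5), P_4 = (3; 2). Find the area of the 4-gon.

Apply the shoelace (surveyor's) formula: 2A = Σ (x_i·y_{i+1} − x_{i+1}·y_i), indices taken mod 4.
Cross-terms: 19, 20, 25, 20  ⇒  Σ = 84
Area = |Σ|/2 = 42.

42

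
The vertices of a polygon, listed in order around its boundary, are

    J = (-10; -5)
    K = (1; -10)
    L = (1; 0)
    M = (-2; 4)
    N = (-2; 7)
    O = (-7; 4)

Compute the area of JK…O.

114.5

Σ = (105) + (10) + (4) + (-6) + (41) + (75) = 229
Area = |Σ|/2 = 114.5.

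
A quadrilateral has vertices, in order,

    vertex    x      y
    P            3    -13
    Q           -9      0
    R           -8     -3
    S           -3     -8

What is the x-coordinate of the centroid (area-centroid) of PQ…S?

-181/42

Apply the surveyor's formula. First the cross-terms c_i = x_i·y_{i+1} − x_{i+1}·y_i:
  -117, 27, 55, 63  ⇒  2A = 28, A = 14.
Then Σ (x_i + x_{i+1})·c_i = -362, so x̄ = -362 / (6·14) = -181/42.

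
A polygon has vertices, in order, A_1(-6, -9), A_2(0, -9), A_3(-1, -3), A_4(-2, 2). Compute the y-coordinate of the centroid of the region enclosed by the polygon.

Apply the shoelace formula. First the cross-terms c_i = x_i·y_{i+1} − x_{i+1}·y_i:
  54, -9, -8, 30  ⇒  2A = 67, A = 33.5.
Then Σ (y_i + y_{i+1})·c_i = -1066, so ȳ = -1066 / (6·33.5) = -1066/201.

-1066/201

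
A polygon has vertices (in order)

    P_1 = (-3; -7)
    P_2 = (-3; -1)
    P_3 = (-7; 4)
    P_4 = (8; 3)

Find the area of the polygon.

Cross-terms: -18, -19, -53, -47  ⇒  Σ = -137
Area = |Σ|/2 = 68.5.

68.5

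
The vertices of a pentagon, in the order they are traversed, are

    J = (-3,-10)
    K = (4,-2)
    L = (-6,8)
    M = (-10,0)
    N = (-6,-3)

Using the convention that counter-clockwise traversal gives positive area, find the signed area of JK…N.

Apply the shoelace (surveyor's) formula: 2A = Σ (x_i·y_{i+1} − x_{i+1}·y_i), indices taken mod 5.
J→K: (-3)(-2) − (4)(-10) = 46
K→L: (4)(8) − (-6)(-2) = 20
L→M: (-6)(0) − (-10)(8) = 80
M→N: (-10)(-3) − (-6)(0) = 30
N→J: (-6)(-10) − (-3)(-3) = 51
Σ = 227
Signed area = Σ/2 = 113.5 (positive ⇒ counter-clockwise traversal).

113.5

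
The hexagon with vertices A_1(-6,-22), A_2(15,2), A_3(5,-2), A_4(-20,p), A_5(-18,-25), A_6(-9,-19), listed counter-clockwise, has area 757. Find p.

25

Write out the shoelace sum; only the two edges meeting at A_4 involve p:
2·Area = [(5·p − (-20)·(-2)) + ((-20)·(-25) − (-18)·p)] + 479
       = 23·p + 939 = 1514
⇒ p = 25.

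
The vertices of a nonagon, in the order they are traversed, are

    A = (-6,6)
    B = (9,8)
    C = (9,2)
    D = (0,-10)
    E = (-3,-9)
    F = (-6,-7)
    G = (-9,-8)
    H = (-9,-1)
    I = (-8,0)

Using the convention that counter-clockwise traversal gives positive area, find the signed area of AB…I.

-221.5

A→B: (-6)(8) − (9)(6) = -102
B→C: (9)(2) − (9)(8) = -54
C→D: (9)(-10) − (0)(2) = -90
D→E: (0)(-9) − (-3)(-10) = -30
E→F: (-3)(-7) − (-6)(-9) = -33
F→G: (-6)(-8) − (-9)(-7) = -15
G→H: (-9)(-1) − (-9)(-8) = -63
H→I: (-9)(0) − (-8)(-1) = -8
I→A: (-8)(6) − (-6)(0) = -48
Σ = -443
Signed area = Σ/2 = -221.5 (negative ⇒ clockwise traversal).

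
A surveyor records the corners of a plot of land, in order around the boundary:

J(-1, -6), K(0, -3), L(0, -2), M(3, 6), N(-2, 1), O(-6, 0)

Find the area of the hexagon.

Σ = (3) + (0) + (6) + (15) + (6) + (36) = 66
Area = |Σ|/2 = 33.

33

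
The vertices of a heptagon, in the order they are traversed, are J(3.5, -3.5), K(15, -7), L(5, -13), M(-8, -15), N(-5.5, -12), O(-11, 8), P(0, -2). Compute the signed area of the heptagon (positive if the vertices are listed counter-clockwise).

Apply the shoelace (surveyor's) formula: 2A = Σ (x_i·y_{i+1} − x_{i+1}·y_i), indices taken mod 7.
Cross-terms: 28, -160, -179, 13.5, -176, 22, 7  ⇒  Σ = -444.5
Signed area = Σ/2 = -222.25 (negative ⇒ clockwise traversal).

-222.25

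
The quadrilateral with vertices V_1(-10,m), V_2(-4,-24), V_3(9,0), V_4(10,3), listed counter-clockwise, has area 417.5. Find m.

23

Write out the shoelace sum; only the two edges meeting at V_1 involve m:
2·Area = [(10·m − (-10)·3) + ((-10)·(-24) − (-4)·m)] + 243
       = 14·m + 513 = 835
⇒ m = 23.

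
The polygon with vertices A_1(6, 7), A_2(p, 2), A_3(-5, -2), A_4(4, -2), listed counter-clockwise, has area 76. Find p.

-8

Write out the shoelace sum; only the two edges meeting at A_2 involve p:
2·Area = [(6·2 − p·7) + (p·(-2) − (-5)·2)] + 58
       = -9·p + 80 = 152
⇒ p = -8.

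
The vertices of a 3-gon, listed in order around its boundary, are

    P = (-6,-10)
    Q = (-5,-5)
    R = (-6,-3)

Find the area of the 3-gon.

Apply the shoelace (surveyor's) formula: 2A = Σ (x_i·y_{i+1} − x_{i+1}·y_i), indices taken mod 3.
Σ = (-20) + (-15) + (42) = 7
Area = |Σ|/2 = 3.5.

3.5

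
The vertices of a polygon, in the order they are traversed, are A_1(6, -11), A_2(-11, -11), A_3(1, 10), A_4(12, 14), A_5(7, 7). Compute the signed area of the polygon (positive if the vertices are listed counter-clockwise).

-262.5

Σ = (-187) + (-99) + (-106) + (-14) + (-119) = -525
Signed area = Σ/2 = -262.5 (negative ⇒ clockwise traversal).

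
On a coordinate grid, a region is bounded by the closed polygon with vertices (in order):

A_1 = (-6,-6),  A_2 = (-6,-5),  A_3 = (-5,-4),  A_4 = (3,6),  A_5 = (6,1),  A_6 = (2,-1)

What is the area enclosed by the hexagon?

42

Σ = (-6) + (-1) + (-18) + (-33) + (-8) + (-18) = -84
Area = |Σ|/2 = 42.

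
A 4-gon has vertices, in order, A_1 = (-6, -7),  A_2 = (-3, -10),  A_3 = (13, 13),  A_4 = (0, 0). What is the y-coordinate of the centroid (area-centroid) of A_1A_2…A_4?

Apply the surveyor's formula. First the cross-terms c_i = x_i·y_{i+1} − x_{i+1}·y_i:
  39, 91, 0, 0  ⇒  2A = 130, A = 65.
Then Σ (y_i + y_{i+1})·c_i = -390, so ȳ = -390 / (6·65) = -1.

-1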